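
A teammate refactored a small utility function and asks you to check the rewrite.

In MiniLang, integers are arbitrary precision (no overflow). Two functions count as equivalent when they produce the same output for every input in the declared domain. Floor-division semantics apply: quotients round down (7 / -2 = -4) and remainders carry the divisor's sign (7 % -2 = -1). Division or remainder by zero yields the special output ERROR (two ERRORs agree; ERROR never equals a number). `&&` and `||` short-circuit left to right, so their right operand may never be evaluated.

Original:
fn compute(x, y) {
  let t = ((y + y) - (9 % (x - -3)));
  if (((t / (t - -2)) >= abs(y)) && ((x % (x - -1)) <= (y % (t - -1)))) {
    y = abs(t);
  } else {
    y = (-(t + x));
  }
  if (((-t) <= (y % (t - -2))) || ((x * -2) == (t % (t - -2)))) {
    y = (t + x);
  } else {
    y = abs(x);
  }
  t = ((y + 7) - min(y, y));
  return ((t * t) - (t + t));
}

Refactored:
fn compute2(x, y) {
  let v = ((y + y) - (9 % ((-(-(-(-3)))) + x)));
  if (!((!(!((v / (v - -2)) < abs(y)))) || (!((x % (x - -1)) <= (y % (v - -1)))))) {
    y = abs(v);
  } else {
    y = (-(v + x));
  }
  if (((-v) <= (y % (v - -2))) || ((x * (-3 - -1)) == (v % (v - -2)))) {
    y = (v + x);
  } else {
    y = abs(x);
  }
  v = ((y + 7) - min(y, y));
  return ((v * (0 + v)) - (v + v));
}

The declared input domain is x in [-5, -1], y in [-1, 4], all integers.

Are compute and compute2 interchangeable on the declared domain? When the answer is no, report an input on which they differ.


Reading the diff, among the changes: constant usage differs, local variable names differ, comparison usage differs, arithmetic usage differs, boolean connective usage differs.
Tracing x=-2, y=4: compute: t becomes 8; next (((t / (t - -2)) >= abs(y)) && ((x % (x - -1)) <= (y % (t - -1)))) evaluates to false; next y becomes -6; next (((-t) <= (y % (t - -2))) || ((x * -2) == (t % (t - -2)))) evaluates to true; next y becomes 6; next t becomes 7; next final value 35 | compute2: v becomes 8; next (!((!(!((v / (v - -2)) < abs(y)))) || (!((x % (x - -1)) <= (y % (v - -1)))))) evaluates to false; next y becomes -6; next (((-v) <= (y % (v - -2))) || ((x * (-3 - -1)) == (v % (v - -2)))) evaluates to true; next y becomes 6; next v becomes 7; next final value 35 — matching result 35.
Across all 30 domain points the two functions coincide.
verdict: equivalent


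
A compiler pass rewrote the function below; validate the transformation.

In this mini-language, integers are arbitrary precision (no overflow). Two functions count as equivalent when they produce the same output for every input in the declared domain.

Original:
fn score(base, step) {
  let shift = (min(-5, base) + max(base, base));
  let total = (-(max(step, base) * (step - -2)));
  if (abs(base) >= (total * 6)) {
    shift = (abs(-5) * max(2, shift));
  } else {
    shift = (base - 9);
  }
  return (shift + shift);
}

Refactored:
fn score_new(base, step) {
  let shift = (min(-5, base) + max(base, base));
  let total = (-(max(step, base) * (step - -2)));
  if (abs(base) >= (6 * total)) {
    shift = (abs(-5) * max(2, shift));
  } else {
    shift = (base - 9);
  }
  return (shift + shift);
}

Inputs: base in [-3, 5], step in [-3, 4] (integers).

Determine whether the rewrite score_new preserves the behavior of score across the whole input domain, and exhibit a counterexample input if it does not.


Differences: same computation, different form — yet all 72 inputs agree.
verdict: equivalent


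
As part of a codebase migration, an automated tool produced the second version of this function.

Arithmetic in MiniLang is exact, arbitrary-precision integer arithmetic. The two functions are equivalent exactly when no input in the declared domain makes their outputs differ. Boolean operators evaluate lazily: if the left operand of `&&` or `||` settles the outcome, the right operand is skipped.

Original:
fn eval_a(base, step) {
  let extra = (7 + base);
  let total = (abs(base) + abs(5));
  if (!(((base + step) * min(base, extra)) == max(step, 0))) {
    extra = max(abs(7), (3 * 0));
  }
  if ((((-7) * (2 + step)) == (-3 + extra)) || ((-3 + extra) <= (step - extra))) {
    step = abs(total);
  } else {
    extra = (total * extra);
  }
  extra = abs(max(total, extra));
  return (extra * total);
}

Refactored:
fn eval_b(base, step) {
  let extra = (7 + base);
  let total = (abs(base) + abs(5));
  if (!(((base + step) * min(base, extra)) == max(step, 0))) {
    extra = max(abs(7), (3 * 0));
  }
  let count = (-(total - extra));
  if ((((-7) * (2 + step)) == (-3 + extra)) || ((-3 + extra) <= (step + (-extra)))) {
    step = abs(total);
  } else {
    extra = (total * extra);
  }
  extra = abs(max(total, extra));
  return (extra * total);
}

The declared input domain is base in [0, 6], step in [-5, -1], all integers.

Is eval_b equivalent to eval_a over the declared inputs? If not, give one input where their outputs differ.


The two are interchangeable: statement counts differ; also local variable names differ; also arithmetic usage differs, and every declared input agrees.
Spot check at base=3, step=-4 — eval_a: extra becomes 10; next total becomes 8; next (!(((base + step) * min(base, extra)) == max(step, 0))) evaluates to true; next extra becomes 7; next ((((-7) * (2 + step)) == (-3 + extra)) || ((-3 + extra) <= (step - extra))) evaluates to false; next extra becomes 56; next extra becomes 56; next final value 448. eval_b: extra becomes 10; next total becomes 8; next (!(((base + step) * min(base, extra)) == max(step, 0))) evaluates to true; next extra becomes 7; next count becomes -1; next ((((-7) * (2 + step)) == (-3 + extra)) || ((-3 + extra) <= (step + (-extra)))) evaluates to false; next extra becomes 56; next extra becomes 56; next final value 448. Both give 448.
Sweeping the whole domain (35 inputs) finds no disagreement.
verdict: equivalent


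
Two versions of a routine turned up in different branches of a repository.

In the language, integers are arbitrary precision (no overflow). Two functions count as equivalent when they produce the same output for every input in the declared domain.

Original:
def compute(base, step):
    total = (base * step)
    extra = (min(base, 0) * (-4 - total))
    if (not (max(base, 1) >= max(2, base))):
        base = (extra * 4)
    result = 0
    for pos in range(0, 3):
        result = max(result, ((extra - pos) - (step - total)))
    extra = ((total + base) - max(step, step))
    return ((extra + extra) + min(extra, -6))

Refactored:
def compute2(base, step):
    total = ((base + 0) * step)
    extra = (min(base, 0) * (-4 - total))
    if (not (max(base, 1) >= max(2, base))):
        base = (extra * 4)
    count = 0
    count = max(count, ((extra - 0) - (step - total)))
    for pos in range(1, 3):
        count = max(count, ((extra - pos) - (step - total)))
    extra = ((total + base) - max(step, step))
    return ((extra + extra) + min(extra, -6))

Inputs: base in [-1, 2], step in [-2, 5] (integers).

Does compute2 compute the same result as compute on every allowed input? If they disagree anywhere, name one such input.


The two versions differ — the changes include min/max/abs usage differs, loop structure differs, local variable names differ, statement counts differ, arithmetic usage differs, constant usage differs.
Tracing base=2, step=0: compute: total = 0; extra = 0; (not (max(base, 1) >= max(2, base))) -> false; result = 0; [pos=0]; result = 0; [pos=1]; result = 0; [pos=2]; result = 0; extra = 2; return -2 | compute2: total = 0; extra = 0; (not (max(base, 1) >= max(2, base))) -> false; count = 0; count = 0; [pos=1]; count = 0; [pos=2]; count = 0; extra = 2; return -2 — matching result -2.
Sweeping the whole domain (32 inputs) finds no disagreement.
verdict: equivalent


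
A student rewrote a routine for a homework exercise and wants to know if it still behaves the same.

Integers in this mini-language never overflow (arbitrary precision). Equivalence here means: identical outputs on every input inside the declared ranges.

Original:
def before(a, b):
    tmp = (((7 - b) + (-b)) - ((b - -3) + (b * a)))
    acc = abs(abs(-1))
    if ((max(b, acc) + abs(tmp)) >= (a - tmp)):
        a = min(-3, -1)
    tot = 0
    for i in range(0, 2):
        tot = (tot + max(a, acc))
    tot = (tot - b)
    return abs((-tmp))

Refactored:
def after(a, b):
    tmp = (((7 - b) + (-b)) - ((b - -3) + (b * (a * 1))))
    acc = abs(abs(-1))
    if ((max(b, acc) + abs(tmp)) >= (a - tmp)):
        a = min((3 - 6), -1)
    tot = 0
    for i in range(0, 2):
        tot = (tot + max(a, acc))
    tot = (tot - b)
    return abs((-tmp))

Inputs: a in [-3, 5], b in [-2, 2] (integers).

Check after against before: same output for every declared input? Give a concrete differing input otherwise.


Differences: constant usage differs; and arithmetic usage differs — yet all 45 inputs agree.
verdict: equivalent


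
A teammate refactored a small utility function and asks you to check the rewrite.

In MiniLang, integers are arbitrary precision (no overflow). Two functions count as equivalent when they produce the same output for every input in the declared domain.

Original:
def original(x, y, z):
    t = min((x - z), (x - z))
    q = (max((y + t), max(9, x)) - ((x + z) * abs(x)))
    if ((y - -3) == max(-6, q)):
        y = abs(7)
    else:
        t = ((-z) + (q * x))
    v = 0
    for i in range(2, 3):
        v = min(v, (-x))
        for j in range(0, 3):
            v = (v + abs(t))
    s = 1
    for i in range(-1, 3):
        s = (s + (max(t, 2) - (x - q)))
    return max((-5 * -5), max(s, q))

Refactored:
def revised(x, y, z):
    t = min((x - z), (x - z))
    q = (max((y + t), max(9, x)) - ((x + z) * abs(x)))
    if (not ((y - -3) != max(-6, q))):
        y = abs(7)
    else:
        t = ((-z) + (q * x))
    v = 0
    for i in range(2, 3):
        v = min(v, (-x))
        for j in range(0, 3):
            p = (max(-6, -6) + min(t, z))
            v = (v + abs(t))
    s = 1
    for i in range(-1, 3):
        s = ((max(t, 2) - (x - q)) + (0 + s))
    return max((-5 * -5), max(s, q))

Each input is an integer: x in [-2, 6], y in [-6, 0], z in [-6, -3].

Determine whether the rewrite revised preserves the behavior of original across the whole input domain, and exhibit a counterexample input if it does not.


Comparing the listings, the differences include: statement counts differ; constant usage differs; boolean connective usage differs; comparison usage differs; min/max/abs usage differs; arithmetic usage differs; local variable names differ.
As a probe, take x=2, y=-3, z=-3: original runs t := 5 | q := 11 | ((y - -3) == max(-6, q)): false | t := 25 | v := 0 | iter i=2: | v := -2 | iter j=0: | v := 23 | iter j=1: | v := 48 | iter j=2: | v := 73 | s := 1 | iter i=-1: | s := 35 | iter i=0: | s := 69 | iter i=1: | s := 103 | iter i=2: | s := 137 | result 137; revised runs t := 5 | q := 11 | (not ((y - -3) != max(-6, q))): false | t := 25 | v := 0 | iter i=2: | v := -2 | iter j=0: | p := -9 | v := 23 | iter j=1: | p := -9 | v := 48 | iter j=2: | p := -9 | v := 73 | s := 1 | iter i=-1: | s := 35 | iter i=0: | s := 69 | iter i=1: | s := 103 | iter i=2: | s := 137 | result 137; both end at 137.
Every one of the 252 inputs gives matching results.
verdict: equivalent


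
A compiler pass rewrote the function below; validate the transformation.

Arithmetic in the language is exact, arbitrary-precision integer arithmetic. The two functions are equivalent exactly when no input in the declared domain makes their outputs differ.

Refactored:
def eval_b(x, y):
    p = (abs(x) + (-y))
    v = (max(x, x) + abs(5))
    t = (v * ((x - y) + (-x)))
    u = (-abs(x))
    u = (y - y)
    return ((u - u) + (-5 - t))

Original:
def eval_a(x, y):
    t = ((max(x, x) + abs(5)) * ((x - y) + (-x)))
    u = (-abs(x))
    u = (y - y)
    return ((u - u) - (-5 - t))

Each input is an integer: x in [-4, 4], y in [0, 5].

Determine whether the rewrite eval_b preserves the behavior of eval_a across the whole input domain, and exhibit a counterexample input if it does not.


These are not equivalent — on x=-4, y=0 the outputs split (5 vs -5).
eval_a: t=0, then u=-4, then u=0, then returns 5
eval_b: p=4, then v=1, then t=0, then u=-4, then u=0, then returns -5
verdict: not equivalent; witness: x=-4, y=0


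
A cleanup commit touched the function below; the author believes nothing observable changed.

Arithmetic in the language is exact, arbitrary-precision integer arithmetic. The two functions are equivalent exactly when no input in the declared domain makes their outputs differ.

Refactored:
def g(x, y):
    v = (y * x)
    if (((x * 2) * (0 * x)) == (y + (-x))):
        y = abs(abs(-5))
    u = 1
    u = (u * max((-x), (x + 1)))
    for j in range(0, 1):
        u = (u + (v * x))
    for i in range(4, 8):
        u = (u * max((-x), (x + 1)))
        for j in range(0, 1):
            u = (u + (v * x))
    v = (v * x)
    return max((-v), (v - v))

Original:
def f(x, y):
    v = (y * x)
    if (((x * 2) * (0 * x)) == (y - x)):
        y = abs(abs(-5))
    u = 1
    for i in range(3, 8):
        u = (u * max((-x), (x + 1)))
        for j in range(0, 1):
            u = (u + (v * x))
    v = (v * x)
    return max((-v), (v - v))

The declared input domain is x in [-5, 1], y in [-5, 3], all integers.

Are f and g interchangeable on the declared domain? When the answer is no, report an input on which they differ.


The two versions differ — the changes include constant usage differs; also loop structure differs; also statement counts differ; also arithmetic usage differs; also min/max/abs usage differs.
One worked example (x=-1, y=3) — f: v := -3 | (((x * 2) * (0 * x)) == (y - x)): false | u := 1 | iter i=3: | u := 1 | iter j=0: | u := 4 | iter i=4: | u := 4 | iter j=0: | u := 7 | iter i=5: | u := 7 | iter j=0: | u := 10 | iter i=6: | u := 10 | iter j=0: | u := 13 | iter i=7: | u := 13 | iter j=0: | u := 16 | v := 3 | result 0; g: v := -3 | (((x * 2) * (0 * x)) == (y + (-x))): false | u := 1 | u := 1 | iter j=0: | u := 4 | iter i=4: | u := 4 | iter j=0: | u := 7 | iter i=5: | u := 7 | iter j=0: | u := 10 | iter i=6: | u := 10 | iter j=0: | u := 13 | iter i=7: | u := 13 | iter j=0: | u := 16 | v := 3 | result 0; agreement on 0.
Checked all 63 inputs in the declared domain: the outputs agree on every one.
verdict: equivalent


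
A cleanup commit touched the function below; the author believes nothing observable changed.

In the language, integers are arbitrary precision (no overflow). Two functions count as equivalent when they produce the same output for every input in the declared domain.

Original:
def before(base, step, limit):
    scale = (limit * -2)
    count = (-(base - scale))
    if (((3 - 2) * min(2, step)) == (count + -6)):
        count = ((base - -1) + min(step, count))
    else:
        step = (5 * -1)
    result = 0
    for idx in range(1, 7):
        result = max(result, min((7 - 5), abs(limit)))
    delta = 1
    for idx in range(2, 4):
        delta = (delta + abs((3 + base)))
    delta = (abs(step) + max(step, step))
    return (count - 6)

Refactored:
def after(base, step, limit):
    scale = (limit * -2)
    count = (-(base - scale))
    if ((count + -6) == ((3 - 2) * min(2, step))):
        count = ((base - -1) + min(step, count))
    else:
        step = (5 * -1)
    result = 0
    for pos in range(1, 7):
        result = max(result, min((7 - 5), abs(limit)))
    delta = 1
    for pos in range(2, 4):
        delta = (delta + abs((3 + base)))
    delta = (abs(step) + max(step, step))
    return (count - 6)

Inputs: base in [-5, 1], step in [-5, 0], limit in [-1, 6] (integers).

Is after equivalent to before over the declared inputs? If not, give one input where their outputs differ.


Behavior is preserved: although local variable names differ, the outputs never diverge.
Spot check at base=-4, step=-2, limit=2 — before: scale := -4 | count := 0 | (((3 - 2) * min(2, step)) == (count + -6)): false | step := -5 | result := 0 | iter idx=1: | result := 2 | iter idx=2: | result := 2 | iter idx=3: | result := 2 | iter idx=4: | result := 2 | iter idx=5: | result := 2 | iter idx=6: | result := 2 | delta := 1 | iter idx=2: | delta := 2 | iter idx=3: | delta := 3 | delta := 0 | result -6. after: scale := -4 | count := 0 | ((count + -6) == ((3 - 2) * min(2, step))): false | step := -5 | result := 0 | iter pos=1: | result := 2 | iter pos=2: | result := 2 | iter pos=3: | result := 2 | iter pos=4: | result := 2 | iter pos=5: | result := 2 | iter pos=6: | result := 2 | delta := 1 | iter pos=2: | delta := 2 | iter pos=3: | delta := 3 | delta := 0 | result -6. Both give -6.
Across all 336 domain points the two functions coincide.
verdict: equivalent


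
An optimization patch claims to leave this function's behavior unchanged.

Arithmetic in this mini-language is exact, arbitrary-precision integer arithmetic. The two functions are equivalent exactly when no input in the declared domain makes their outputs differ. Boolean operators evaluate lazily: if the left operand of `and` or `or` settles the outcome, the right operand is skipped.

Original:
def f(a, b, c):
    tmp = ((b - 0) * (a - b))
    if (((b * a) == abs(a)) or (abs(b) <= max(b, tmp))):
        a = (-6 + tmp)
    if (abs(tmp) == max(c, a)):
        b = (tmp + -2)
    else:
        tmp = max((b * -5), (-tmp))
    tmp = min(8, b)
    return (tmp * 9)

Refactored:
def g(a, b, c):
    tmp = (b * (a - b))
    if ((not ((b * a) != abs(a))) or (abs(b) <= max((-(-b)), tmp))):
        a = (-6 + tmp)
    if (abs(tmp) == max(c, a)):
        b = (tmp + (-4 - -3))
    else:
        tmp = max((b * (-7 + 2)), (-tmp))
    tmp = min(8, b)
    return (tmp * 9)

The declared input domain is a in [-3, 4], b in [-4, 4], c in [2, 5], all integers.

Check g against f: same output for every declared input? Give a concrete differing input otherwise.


Input a=-3, b=-4, c=4: -54 from f versus -45 from g.
verdict: not equivalent; witness: a=-3, b=-4, c=4


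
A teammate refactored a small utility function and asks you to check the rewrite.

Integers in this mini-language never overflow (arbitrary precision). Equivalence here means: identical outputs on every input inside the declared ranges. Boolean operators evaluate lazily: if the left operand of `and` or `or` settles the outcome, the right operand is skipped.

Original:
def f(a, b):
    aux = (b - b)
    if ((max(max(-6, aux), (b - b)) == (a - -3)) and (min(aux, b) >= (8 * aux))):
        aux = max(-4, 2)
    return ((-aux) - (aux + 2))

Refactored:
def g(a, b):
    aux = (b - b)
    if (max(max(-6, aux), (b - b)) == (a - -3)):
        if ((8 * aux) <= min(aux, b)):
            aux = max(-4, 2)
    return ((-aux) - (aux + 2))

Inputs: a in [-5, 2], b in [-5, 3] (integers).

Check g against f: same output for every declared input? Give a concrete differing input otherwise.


Comparing the listings, the differences include: boolean connective usage differs; comparison usage differs; branching structure differs; statement counts differ.
One worked example (a=1, b=-5) — f: aux = 0; ((max(max(-6, aux), (b - b)) == (a - -3)) and (min(aux, b) >= (8 * aux))) -> false; return -2; g: aux = 0; (max(max(-6, aux), (b - b)) == (a - -3)) -> false; return -2; agreement on -2.
Every one of the 72 inputs gives matching results.
verdict: equivalent


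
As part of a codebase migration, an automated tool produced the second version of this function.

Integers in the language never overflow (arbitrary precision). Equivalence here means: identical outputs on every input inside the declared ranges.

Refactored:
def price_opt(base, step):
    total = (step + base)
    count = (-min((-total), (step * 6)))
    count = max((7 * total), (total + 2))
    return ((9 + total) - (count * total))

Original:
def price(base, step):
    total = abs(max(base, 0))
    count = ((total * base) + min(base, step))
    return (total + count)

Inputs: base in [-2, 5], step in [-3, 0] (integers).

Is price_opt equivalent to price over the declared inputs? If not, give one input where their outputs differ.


At base=-2, step=-3: price gives -3, price_opt gives -11.
verdict: not equivalent; witness: base=-2, step=-3


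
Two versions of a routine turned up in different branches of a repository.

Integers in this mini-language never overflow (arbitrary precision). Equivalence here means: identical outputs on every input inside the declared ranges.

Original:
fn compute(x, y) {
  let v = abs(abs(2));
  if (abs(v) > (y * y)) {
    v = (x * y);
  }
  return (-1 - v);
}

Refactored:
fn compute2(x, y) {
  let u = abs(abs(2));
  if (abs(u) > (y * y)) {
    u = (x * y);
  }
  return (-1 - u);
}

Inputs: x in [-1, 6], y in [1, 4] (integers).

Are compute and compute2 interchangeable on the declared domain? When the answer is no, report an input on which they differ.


Comparing the listings, the differences include: local variable names differ.
Tracing x=3, y=4: compute: v = 2; (abs(v) > (y * y)) -> false; return -3 | compute2: u = 2; (abs(u) > (y * y)) -> false; return -3 — matching result -3.
An exhaustive pass over the 32 declared inputs shows identical outputs.
verdict: equivalent


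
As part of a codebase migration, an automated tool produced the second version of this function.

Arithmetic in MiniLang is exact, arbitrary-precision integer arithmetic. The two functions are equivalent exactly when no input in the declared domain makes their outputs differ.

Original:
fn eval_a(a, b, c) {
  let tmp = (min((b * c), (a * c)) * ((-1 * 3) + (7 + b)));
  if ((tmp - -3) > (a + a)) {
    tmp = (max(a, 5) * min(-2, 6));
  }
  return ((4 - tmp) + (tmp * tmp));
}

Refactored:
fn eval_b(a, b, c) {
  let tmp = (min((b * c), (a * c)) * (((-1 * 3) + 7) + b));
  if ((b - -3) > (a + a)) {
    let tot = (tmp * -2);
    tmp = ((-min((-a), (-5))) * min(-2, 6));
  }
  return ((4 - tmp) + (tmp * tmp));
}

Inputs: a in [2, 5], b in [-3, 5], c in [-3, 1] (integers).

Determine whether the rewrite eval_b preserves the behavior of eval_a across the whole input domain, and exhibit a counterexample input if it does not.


The rewrite breaks on a=2, b=1, c=1, where the results are 114 and 24.
eval_a: tmp becomes 5; next ((tmp - -3) > (a + a)) evaluates to true; next tmp becomes -10; next final value 114
eval_b: tmp becomes 5; next ((b - -3) > (a + a)) evaluates to false; next final value 24
verdict: not equivalent; witness: a=2, b=1, c=1


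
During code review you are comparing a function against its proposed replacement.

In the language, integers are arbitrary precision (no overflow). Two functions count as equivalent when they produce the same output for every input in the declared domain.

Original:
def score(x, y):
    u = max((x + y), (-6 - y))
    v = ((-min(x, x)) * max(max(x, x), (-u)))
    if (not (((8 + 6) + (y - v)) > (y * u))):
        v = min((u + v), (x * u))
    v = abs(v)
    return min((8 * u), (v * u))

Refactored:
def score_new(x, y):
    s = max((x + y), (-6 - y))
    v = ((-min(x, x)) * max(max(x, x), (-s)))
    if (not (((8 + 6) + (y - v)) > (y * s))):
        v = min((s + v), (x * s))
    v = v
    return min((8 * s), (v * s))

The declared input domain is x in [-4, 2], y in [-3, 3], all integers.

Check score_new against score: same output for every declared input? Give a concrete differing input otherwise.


At x=-2, y=3: score gives 2, score_new gives -2.
verdict: not equivalent; witness: x=-2, y=3


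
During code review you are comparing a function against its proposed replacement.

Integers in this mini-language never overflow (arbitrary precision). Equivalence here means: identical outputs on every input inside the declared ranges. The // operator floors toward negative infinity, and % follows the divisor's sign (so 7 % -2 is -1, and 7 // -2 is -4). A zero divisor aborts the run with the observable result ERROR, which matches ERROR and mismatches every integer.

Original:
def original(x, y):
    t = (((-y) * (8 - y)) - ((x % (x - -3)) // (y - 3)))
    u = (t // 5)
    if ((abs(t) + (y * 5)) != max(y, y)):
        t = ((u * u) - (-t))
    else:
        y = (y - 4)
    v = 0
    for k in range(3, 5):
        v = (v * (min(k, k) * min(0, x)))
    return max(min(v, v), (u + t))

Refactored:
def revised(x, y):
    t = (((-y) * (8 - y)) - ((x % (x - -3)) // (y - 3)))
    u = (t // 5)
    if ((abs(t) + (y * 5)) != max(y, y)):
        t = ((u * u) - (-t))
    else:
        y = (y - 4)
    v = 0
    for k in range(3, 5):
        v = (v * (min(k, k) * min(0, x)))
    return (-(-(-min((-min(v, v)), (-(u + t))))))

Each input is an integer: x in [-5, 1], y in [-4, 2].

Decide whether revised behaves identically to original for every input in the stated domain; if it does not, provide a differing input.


Equivalent — the differences include min/max/abs usage differs, yet no declared input distinguishes the two.
As a probe, take x=-3, y=0: original runs division by zero -> ERROR; revised runs division by zero -> ERROR; both end at ERROR.
Every one of the 49 inputs gives matching results.
verdict: equivalent


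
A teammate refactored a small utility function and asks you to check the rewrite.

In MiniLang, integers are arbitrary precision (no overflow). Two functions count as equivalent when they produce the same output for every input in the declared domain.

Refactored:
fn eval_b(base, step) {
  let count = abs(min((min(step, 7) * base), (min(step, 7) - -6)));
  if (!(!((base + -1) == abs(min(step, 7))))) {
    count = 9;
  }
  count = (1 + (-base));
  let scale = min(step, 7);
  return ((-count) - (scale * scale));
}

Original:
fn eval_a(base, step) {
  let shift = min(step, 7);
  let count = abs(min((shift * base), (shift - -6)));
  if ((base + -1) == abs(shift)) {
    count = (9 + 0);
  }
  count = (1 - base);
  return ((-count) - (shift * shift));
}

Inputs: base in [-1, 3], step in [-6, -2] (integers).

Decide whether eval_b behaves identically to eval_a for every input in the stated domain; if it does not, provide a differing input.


Reading the diff, among the changes: constant usage differs; boolean connective usage differs; arithmetic usage differs; local variable names differ; min/max/abs usage differs.
One worked example (base=3, step=-4) — eval_a: shift=-4, then count=12, then ((base + -1) == abs(shift)) is false, then count=-2, then returns -14; eval_b: count=12, then (!(!((base + -1) == abs(min(step, 7))))) is false, then count=-2, then scale=-4, then returns -14; agreement on -14.
Across all 25 domain points the two functions coincide.
verdict: equivalent


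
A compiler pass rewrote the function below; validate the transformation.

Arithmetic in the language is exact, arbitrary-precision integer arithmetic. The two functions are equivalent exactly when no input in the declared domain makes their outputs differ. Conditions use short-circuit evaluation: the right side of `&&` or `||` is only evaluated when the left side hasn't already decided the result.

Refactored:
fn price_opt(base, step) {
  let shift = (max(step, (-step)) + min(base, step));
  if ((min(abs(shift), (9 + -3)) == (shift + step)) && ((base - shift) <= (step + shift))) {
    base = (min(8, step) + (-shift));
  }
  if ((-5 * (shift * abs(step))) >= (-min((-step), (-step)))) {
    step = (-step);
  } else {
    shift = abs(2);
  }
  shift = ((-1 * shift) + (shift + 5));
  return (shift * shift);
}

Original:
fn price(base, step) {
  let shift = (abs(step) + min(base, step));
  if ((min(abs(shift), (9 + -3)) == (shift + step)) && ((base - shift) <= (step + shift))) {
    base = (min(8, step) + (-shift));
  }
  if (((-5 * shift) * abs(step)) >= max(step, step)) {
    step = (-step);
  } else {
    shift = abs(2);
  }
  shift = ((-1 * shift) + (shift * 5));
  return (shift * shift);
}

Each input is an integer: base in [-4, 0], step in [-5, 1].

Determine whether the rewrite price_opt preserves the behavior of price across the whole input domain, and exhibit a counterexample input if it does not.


Not equivalent: base=-4, step=-5 separates them (0 vs 25).
price: shift=0, then ((min(abs(shift), (9 + -3)) == (shift + step)) && ((base - shift) <= (step + shift))) is false, then (((-5 * shift) * abs(step)) >= max(step, step)) is true, then step=5, then shift=0, then returns 0
price_opt: shift=0, then ((min(abs(shift), (9 + -3)) == (shift + step)) && ((base - shift) <= (step + shift))) is false, then ((-5 * (shift * abs(step))) >= (-min((-step), (-step)))) is true, then step=5, then shift=5, then returns 25
verdict: not equivalent; witness: base=-4, step=-5


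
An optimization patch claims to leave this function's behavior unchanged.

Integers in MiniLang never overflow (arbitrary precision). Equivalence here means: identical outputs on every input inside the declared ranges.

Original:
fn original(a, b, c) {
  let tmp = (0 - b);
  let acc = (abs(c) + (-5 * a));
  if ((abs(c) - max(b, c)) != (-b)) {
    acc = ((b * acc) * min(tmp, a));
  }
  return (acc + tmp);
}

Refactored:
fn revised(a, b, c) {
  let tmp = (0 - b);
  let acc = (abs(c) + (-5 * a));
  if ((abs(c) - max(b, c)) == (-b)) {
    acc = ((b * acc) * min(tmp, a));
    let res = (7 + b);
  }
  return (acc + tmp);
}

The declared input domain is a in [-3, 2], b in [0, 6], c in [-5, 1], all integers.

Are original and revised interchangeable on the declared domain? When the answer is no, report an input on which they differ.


At a=-3, b=0, c=-5: original gives 0, revised gives 20.
verdict: not equivalent; witness: a=-3, b=0, c=-5


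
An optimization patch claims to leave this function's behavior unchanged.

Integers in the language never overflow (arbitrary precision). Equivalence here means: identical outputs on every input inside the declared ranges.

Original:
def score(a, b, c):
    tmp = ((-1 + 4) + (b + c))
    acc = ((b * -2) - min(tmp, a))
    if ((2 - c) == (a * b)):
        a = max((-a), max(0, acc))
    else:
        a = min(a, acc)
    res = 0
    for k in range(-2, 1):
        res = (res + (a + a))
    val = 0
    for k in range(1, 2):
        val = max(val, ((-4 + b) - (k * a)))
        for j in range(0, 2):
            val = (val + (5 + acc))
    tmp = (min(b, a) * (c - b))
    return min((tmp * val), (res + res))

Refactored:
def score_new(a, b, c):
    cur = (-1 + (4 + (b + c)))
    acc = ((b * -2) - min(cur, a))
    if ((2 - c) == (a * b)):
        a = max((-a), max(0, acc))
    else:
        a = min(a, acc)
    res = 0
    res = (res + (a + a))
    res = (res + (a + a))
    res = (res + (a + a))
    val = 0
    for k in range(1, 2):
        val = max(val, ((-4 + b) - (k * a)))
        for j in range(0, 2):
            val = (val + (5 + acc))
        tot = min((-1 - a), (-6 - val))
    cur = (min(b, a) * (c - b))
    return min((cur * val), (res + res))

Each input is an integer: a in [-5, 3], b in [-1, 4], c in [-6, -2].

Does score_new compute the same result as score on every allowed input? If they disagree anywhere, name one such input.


Differences: local variable names differ, plus loop structure differs, plus constant usage differs, plus arithmetic usage differs, plus min/max/abs usage differs, plus statement counts differ — yet all 270 inputs agree.
verdict: equivalent


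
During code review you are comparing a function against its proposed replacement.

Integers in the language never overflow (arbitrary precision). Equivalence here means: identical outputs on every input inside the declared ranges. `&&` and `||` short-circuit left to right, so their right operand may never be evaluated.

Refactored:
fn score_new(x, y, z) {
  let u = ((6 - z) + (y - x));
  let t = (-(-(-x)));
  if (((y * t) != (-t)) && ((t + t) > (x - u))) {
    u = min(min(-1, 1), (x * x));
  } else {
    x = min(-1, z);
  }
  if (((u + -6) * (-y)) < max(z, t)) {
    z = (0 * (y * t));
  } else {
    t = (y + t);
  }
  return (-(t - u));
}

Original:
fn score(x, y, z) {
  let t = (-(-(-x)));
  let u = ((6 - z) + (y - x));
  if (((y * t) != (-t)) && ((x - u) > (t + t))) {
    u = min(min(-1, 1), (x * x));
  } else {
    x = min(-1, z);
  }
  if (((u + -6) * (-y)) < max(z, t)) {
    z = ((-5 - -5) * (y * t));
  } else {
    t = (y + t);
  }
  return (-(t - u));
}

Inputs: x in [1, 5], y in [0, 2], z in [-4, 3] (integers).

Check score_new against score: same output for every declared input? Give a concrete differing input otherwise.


x=1, y=0, z=-4 yields 10 from score but 0 from score_new.
verdict: not equivalent; witness: x=1, y=0, z=-4


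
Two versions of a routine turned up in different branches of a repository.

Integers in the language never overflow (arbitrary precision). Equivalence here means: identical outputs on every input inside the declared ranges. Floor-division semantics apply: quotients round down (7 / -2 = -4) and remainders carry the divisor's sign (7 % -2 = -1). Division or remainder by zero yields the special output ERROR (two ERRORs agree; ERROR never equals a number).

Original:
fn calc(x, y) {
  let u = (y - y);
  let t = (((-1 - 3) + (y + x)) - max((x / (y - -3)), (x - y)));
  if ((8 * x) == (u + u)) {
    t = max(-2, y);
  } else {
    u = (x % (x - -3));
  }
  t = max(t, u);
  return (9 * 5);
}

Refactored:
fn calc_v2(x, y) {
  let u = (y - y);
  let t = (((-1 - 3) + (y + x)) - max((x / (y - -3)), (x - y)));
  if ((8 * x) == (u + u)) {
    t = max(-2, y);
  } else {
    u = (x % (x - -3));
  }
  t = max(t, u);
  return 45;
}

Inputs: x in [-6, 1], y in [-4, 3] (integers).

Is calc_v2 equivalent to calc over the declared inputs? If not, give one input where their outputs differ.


Reading the diff, among the changes: arithmetic usage differs, constant usage differs.
Spot check at x=-2, y=-2 — calc: u becomes 0; next t becomes -8; next ((8 * x) == (u + u)) evaluates to false; next u becomes 0; next t becomes 0; next final value 45. calc_v2: u becomes 0; next t becomes -8; next ((8 * x) == (u + u)) evaluates to false; next u becomes 0; next t becomes 0; next final value 45. Both give 45.
Sweeping the whole domain (64 inputs) finds no disagreement.
verdict: equivalent


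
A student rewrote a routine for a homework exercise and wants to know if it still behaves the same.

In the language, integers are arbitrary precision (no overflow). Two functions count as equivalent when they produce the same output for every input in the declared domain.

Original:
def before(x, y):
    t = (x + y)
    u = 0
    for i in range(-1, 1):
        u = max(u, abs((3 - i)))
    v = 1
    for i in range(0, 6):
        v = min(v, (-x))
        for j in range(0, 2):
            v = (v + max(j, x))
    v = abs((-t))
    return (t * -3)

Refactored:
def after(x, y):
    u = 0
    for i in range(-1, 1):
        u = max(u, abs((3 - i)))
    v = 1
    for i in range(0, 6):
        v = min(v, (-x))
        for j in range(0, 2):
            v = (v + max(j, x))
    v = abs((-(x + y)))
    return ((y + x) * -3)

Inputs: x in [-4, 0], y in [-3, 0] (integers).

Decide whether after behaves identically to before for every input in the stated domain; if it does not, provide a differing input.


Reading the diff, among the changes: statement counts differ, and arithmetic usage differs, and local variable names differ.
Tracing x=-2, y=0: before: t becomes -2; next u becomes 0; next at i=-1:; next u becomes 4; next at i=0:; next u becomes 4; next v becomes 1; next at i=0:; next v becomes 1; next at j=0:; next v becomes 1; next at j=1:; next v becomes 2; next at i=1:; next v becomes 2; next at j=0:; next v becomes 2; next at j=1:; next v becomes 3; next at i=2:; next v becomes 2; next at j=0:; next v becomes 2; next at j=1:; next v becomes 3; next at i=3:; next v becomes 2; next at j=0:; next v becomes 2; next at j=1:; next v becomes 3; next at i=4:; next v becomes 2; next at j=0:; next v becomes 2; next at j=1:; next v becomes 3; next at i=5:; next v becomes 2; next at j=0:; next v becomes 2; next at j=1:; next v becomes 3; next v becomes 2; next final value 6 | after: u becomes 0; next at i=-1:; next u becomes 4; next at i=0:; next u becomes 4; next v becomes 1; next at i=0:; next v becomes 1; next at j=0:; next v becomes 1; next at j=1:; next v becomes 2; next at i=1:; next v becomes 2; next at j=0:; next v becomes 2; next at j=1:; next v becomes 3; next at i=2:; next v becomes 2; next at j=0:; next v becomes 2; next at j=1:; next v becomes 3; next at i=3:; next v becomes 2; next at j=0:; next v becomes 2; next at j=1:; next v becomes 3; next at i=4:; next v becomes 2; next at j=0:; next v becomes 2; next at j=1:; next v becomes 3; next at i=5:; next v becomes 2; next at j=0:; next v becomes 2; next at j=1:; next v becomes 3; next v becomes 2; next final value 6 — matching result 6.
Sweeping the whole domain (20 inputs) finds no disagreement.
verdict: equivalent


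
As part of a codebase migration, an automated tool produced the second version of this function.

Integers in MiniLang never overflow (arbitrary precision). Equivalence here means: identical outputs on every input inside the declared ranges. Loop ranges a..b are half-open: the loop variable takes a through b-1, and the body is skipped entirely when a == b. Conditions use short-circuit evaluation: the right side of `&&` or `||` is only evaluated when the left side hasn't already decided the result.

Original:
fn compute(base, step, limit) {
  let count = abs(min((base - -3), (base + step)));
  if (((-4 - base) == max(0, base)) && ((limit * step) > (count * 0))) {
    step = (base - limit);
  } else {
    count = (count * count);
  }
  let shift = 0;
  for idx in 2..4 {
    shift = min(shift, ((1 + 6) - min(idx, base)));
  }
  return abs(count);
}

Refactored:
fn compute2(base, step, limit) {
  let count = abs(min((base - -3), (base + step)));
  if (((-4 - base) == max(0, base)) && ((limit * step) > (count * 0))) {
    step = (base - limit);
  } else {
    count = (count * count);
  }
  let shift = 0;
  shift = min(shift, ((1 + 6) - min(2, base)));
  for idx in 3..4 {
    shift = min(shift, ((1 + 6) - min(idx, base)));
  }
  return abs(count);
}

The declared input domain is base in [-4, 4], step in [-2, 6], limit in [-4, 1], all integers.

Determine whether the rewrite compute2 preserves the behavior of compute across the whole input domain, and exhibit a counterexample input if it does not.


Differences: min/max/abs usage differs, and statement counts differ, and loop structure differs, and arithmetic usage differs, and constant usage differs — yet all 486 inputs agree.
verdict: equivalent


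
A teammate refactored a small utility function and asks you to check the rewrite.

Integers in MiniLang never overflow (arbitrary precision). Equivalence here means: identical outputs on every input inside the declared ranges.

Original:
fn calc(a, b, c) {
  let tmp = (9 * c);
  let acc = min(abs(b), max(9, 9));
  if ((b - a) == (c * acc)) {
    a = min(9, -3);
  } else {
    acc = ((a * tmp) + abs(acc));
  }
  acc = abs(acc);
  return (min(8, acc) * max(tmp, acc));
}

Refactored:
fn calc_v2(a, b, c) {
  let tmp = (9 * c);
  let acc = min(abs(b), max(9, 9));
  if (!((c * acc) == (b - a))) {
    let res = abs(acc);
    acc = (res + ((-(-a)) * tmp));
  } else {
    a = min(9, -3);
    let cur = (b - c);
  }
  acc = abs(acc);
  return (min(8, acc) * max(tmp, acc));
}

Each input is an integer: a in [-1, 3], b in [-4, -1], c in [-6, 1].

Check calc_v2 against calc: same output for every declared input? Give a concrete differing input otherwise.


Equivalent — the differences include boolean connective usage differs, and arithmetic usage differs, and local variable names differ, and statement counts differ, yet no declared input distinguishes the two.
Tracing a=-1, b=-1, c=-2: calc: tmp = -18; acc = 1; ((b - a) == (c * acc)) -> false; acc = 19; acc = 19; return 152 | calc_v2: tmp = -18; acc = 1; (!((c * acc) == (b - a))) -> true; res = 1; acc = 19; acc = 19; return 152 — matching result 152.
Across all 160 domain points the two functions coincide.
verdict: equivalent


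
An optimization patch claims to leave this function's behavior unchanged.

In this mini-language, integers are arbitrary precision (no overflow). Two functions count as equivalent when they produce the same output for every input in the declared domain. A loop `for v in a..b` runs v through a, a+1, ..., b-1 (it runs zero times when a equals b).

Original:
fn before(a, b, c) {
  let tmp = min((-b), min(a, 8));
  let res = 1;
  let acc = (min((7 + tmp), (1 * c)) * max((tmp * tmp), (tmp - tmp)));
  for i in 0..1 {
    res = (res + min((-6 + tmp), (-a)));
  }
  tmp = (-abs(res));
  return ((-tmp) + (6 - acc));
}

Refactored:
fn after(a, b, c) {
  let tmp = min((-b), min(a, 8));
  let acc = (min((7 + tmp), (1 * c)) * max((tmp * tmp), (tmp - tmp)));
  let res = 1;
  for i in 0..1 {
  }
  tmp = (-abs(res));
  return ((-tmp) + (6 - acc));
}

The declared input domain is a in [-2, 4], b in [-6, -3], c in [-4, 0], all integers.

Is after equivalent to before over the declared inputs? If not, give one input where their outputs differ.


Not equivalent: a=-2, b=-6, c=-4 separates them (29 vs 23).
before: tmp=-2, then res=1, then acc=-16, then (i=0), then res=-7, then tmp=-7, then returns 29
after: tmp=-2, then acc=-16, then res=1, then (i=0), then tmp=-1, then returns 23
verdict: not equivalent; witness: a=-2, b=-6, c=-4
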